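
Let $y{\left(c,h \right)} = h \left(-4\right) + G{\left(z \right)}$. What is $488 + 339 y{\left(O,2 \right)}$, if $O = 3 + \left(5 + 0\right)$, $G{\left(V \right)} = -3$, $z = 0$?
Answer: $-3241$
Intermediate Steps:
$O = 8$ ($O = 3 + 5 = 8$)
$y{\left(c,h \right)} = -3 - 4 h$ ($y{\left(c,h \right)} = h \left(-4\right) - 3 = - 4 h - 3 = -3 - 4 h$)
$488 + 339 y{\left(O,2 \right)} = 488 + 339 \left(-3 - 8\right) = 488 + 339 \left(-11\right) = 488 - 3729 = -3241$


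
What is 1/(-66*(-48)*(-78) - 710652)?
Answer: -1/957756 ≈ -1.0441e-6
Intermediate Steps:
1/(-66*(-48)*(-78) - 710652) = 1/(3168*(-78) - 710652) = 1/(-247104 - 710652) = 1/(-957756) = -1/957756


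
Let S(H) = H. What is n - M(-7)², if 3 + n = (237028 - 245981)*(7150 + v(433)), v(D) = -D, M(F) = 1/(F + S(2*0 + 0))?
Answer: -2946727897/49 ≈ -6.0137e+7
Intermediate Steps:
M(F) = 1/F (M(F) = 1/(F + (2*0 + 0)) = 1/(F + (0 + 0)) = 1/(F + 0) = 1/F)
n = -60137304 (n = -3 + (237028 - 245981)*(7150 - 1*433) = -3 - 8953*(7150 - 433) = -3 - 8953*6717 = -3 - 60137301 = -60137304)
n - M(-7)² = -60137304 - (1/(-7))² = -60137304 - (-⅐)² = -60137304 - 1*1/49 = -60137304 - 1/49 = -2946727897/49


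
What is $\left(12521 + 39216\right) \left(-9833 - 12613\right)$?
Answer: $-1161288702$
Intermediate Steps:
$\left(12521 + 39216\right) \left(-9833 - 12613\right) = 51737 \left(-22446\right) = -1161288702$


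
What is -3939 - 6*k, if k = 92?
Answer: -4491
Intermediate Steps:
-3939 - 6*k = -3939 - 6*92 = -3939 - 1*552 = -3939 - 552 = -4491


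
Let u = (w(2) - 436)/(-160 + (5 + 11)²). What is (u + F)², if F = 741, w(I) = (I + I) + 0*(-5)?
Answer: 2169729/4 ≈ 5.4243e+5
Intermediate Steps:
w(I) = 2*I (w(I) = 2*I + 0 = 2*I)
u = -9/2 (u = (2*2 - 436)/(-160 + (5 + 11)²) = (4 - 436)/(-160 + 16²) = -432/(-160 + 256) = -432/96 = -432*1/96 = -9/2 ≈ -4.5000)
(u + F)² = (-9/2 + 741)² = (1473/2)² = 2169729/4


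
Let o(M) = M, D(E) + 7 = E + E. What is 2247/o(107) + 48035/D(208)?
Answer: 56624/409 ≈ 138.45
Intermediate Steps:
D(E) = -7 + 2*E (D(E) = -7 + (E + E) = -7 + 2*E)
2247/o(107) + 48035/D(208) = 2247/107 + 48035/(-7 + 2*208) = 2247*(1/107) + 48035/(-7 + 416) = 21 + 48035/409 = 56624/409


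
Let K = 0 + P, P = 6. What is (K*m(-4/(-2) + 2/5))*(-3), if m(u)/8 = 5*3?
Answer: -2160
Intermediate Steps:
K = 6 (K = 0 + 6 = 6)
m(u) = 120 (m(u) = 8*(5*3) = 8*15 = 120)
(K*m(-4/(-2) + 2/5))*(-3) = (6*120)*(-3) = 720*(-3) = -2160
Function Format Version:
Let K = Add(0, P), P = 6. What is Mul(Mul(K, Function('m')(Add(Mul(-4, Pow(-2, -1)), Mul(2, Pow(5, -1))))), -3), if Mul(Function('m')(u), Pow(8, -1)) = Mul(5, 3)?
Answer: -2160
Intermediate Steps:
K = 6 (K = Add(0, 6) = 6)
Function('m')(u) = 120 (Function('m')(u) = Mul(8, Mul(5, 3)) = Mul(8, 15) = 120)
Mul(Mul(K, Function('m')(Add(Mul(-4, Pow(-2, -1)), Mul(2, Pow(5, -1))))), -3) = Mul(Mul(6, 120), -3) = Mul(720, -3) = -2160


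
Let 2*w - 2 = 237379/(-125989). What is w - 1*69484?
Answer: -17508424753/251978 ≈ -69484.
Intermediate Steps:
w = 14599/251978 (w = 1 + (237379/(-125989))/2 = 1 + (237379*(-1/125989))/2 = 1 + (½)*(-237379/125989) = 1 - 237379/251978 = 14599/251978 ≈ 0.057938)
w - 1*69484 = 14599/251978 - 1*69484 = 14599/251978 - 69484 = -17508424753/251978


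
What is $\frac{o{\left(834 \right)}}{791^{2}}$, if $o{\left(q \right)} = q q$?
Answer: $\frac{695556}{625681} \approx 1.1117$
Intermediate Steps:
$o{\left(q \right)} = q^{2}$
$\frac{o{\left(834 \right)}}{791^{2}} = \frac{834^{2}}{791^{2}} = \frac{695556}{625681}$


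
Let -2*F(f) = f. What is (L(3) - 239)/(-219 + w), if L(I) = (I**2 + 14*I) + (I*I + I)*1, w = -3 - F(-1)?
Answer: 352/445 ≈ 0.79101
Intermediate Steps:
F(f) = -f/2
w = -7/2 (w = -3 - (-1)*(-1)/2 = -3 - 1*1/2 = -3 - 1/2 = -7/2 ≈ -3.5000)
L(I) = 2*I**2 + 15*I (L(I) = (I**2 + 14*I) + (I**2 + I)*1 = (I**2 + 14*I) + (I + I**2)*1 = (I**2 + 14*I) + (I + I**2) = 2*I**2 + 15*I)
(L(3) - 239)/(-219 + w) = (3*(15 + 2*3) - 239)/(-219 - 7/2) = (3*(15 + 6) - 239)/(-445/2) = (3*21 - 239)*(-2/445) = (63 - 239)*(-2/445) = -176*(-2/445) = 352/445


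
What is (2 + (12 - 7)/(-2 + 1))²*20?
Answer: 180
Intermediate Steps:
(2 + (12 - 7)/(-2 + 1))²*20 = (2 + 5/(-1))²*20 = (2 + 5*(-1))²*20 = (2 - 5)²*20 = (-3)²*20 = 9*20 = 180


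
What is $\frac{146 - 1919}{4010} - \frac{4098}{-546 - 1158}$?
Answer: $\frac{1117649}{569420} \approx 1.9628$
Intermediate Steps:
$\frac{146 - 1919}{4010} - \frac{4098}{-546 - 1158} = \left(146 - 1919\right) \frac{1}{4010} - \frac{4098}{-1704} = \left(-1773\right) \frac{1}{4010} - - \frac{683}{284} = - \frac{1773}{4010} + \frac{683}{284} = \frac{1117649}{569420}$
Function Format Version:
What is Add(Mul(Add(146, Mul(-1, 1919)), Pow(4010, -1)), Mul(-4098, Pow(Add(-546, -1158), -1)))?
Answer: Rational(1117649, 569420) ≈ 1.9628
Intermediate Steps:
Add(Mul(Add(146, Mul(-1, 1919)), Pow(4010, -1)), Mul(-4098, Pow(Add(-546, -1158), -1))) = Add(Mul(Add(146, -1919), Rational(1, 4010)), Mul(-4098, Pow(-1704, -1))) = Add(Mul(-1773, Rational(1, 4010)), Mul(-4098, Rational(-1, 1704))) = Add(Rational(-1773, 4010), Rational(683, 284)) = Rational(1117649, 569420)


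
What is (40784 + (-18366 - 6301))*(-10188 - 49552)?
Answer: -962829580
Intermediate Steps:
(40784 + (-18366 - 6301))*(-10188 - 49552) = (40784 - 24667)*(-59740) = 16117*(-59740) = -962829580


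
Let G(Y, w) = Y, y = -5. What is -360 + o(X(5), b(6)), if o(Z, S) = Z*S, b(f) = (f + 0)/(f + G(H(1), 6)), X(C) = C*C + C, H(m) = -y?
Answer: -3780/11 ≈ -343.64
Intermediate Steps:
H(m) = 5 (H(m) = -1*(-5) = 5)
X(C) = C + C² (X(C) = C² + C = C + C²)
b(f) = f/(5 + f) (b(f) = (f + 0)/(f + 5) = f/(5 + f))
o(Z, S) = S*Z
-360 + o(X(5), b(6)) = -360 + (6/(5 + 6))*(5*(1 + 5)) = -360 + (6/11)*(5*6) = -360 + (6*(1/11))*30 = -360 + (6/11)*30 = -360 + 180/11 = -3780/11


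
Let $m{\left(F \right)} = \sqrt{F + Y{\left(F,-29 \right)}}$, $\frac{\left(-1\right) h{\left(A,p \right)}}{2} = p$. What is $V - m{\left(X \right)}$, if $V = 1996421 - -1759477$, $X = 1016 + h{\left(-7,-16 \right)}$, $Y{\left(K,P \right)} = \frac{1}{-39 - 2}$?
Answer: $3755898 - \frac{\sqrt{1761647}}{41} \approx 3.7559 \cdot 10^{6}$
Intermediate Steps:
$Y{\left(K,P \right)} = - \frac{1}{41}$ ($Y{\left(K,P \right)} = \frac{1}{-41} = - \frac{1}{41}$)
$h{\left(A,p \right)} = - 2 p$
$X = 1048$ ($X = 1016 - -32 = 1016 + 32 = 1048$)
$V = 3755898$ ($V = 1996421 + 1759477 = 3755898$)
$m{\left(F \right)} = \sqrt{- \frac{1}{41} + F}$ ($m{\left(F \right)} = \sqrt{F - \frac{1}{41}} = \sqrt{- \frac{1}{41} + F}$)
$V - m{\left(X \right)} = 3755898 - \frac{\sqrt{-41 + 1681 \cdot 1048}}{41} = 3755898 - \frac{\sqrt{-41 + 1761688}}{41} = 3755898 - \frac{\sqrt{1761647}}{41}$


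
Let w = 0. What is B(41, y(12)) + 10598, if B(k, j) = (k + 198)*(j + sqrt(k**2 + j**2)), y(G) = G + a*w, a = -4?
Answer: 13466 + 1195*sqrt(73) ≈ 23676.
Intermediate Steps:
y(G) = G (y(G) = G - 4*0 = G + 0 = G)
B(k, j) = (198 + k)*(j + sqrt(j**2 + k**2))
B(41, y(12)) + 10598 = (198*12 + 198*sqrt(12**2 + 41**2) + 12*41 + 41*sqrt(12**2 + 41**2)) + 10598 = (2376 + 198*sqrt(144 + 1681) + 492 + 41*sqrt(144 + 1681)) + 10598 = (2376 + 198*sqrt(1825) + 492 + 41*sqrt(1825)) + 10598 = (2376 + 198*(5*sqrt(73)) + 492 + 41*(5*sqrt(73))) + 10598 = (2376 + 990*sqrt(73) + 492 + 205*sqrt(73)) + 10598 = (2868 + 1195*sqrt(73)) + 10598 = 13466 + 1195*sqrt(73)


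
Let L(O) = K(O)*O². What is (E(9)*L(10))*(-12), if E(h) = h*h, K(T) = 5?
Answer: -486000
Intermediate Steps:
E(h) = h²
L(O) = 5*O²
(E(9)*L(10))*(-12) = (9²*(5*10²))*(-12) = (81*(5*100))*(-12) = (81*500)*(-12) = 40500*(-12) = -486000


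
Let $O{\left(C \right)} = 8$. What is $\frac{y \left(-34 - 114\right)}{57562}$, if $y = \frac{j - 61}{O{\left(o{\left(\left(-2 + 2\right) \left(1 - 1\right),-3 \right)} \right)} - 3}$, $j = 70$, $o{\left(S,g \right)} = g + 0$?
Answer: $- \frac{666}{143905} \approx -0.0046281$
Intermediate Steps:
$o{\left(S,g \right)} = g$
$y = \frac{9}{5}$ ($y = \frac{70 - 61}{8 - 3} = \frac{9}{5} \approx 1.8$)
$\frac{y \left(-34 - 114\right)}{57562} = \frac{\frac{9}{5} \left(-34 - 114\right)}{57562} = \frac{9}{5} \left(-148\right) \frac{1}{57562} = \left(- \frac{1332}{5}\right) \frac{1}{57562} = - \frac{666}{143905}$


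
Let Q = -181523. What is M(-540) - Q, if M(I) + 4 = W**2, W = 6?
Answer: 181555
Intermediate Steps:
M(I) = 32 (M(I) = -4 + 6**2 = -4 + 36 = 32)
M(-540) - Q = 32 - 1*(-181523) = 32 + 181523 = 181555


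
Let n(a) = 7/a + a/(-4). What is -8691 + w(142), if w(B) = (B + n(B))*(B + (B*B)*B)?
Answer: 305087759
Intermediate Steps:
n(a) = 7/a - a/4 (n(a) = 7/a + a*(-¼) = 7/a - a/4)
w(B) = (B + B³)*(7/B + 3*B/4) (w(B) = (B + (7/B - B/4))*(B + (B*B)*B) = (7/B + 3*B/4)*(B + B²*B) = (7/B + 3*B/4)*(B + B³) = (B + B³)*(7/B + 3*B/4))
-8691 + w(142) = -8691 + (7 + (¼)*142²*(31 + 3*142²)) = -8691 + (7 + (¼)*20164*(31 + 3*20164)) = -8691 + (7 + (¼)*20164*(31 + 60492)) = -8691 + (7 + (¼)*20164*60523) = -8691 + (7 + 305096443) = -8691 + 305096450 = 305087759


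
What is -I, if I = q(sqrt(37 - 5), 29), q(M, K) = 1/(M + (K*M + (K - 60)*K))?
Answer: 899/779401 + 120*sqrt(2)/779401 ≈ 0.0013712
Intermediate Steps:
q(M, K) = 1/(M + K*M + K*(-60 + K)) (q(M, K) = 1/(M + (K*M + (-60 + K)*K)) = 1/(M + (K*M + K*(-60 + K))) = 1/(M + K*M + K*(-60 + K)))
I = 1/(-899 + 120*sqrt(2)) (I = 1/(sqrt(37 - 5) + 29**2 - 60*29 + 29*sqrt(37 - 5)) = 1/(sqrt(32) + 841 - 1740 + 29*sqrt(32)) = 1/(4*sqrt(2) + 841 - 1740 + 29*(4*sqrt(2))) = 1/(4*sqrt(2) + 841 - 1740 + 116*sqrt(2)) = 1/(-899 + 120*sqrt(2)) ≈ -0.0013712)
-I = -(-899/779401 - 120*sqrt(2)/779401) = 899/779401 + 120*sqrt(2)/779401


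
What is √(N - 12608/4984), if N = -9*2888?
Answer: 4*I*√630576926/623 ≈ 161.23*I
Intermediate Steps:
N = -25992
√(N - 12608/4984) = √(-25992 - 12608/4984) = √(-25992 - 12608*1/4984) = √(-25992 - 1576/623) = √(-16194592/623) = 4*I*√630576926/623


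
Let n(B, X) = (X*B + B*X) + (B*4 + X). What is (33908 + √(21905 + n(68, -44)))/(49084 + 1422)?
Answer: 16954/25253 + √16149/50506 ≈ 0.67388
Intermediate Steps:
n(B, X) = X + 4*B + 2*B*X (n(B, X) = (B*X + B*X) + (4*B + X) = 2*B*X + (X + 4*B) = X + 4*B + 2*B*X)
(33908 + √(21905 + n(68, -44)))/(49084 + 1422) = (33908 + √(21905 + (-44 + 4*68 + 2*68*(-44))))/(49084 + 1422) = (33908 + √(21905 + (-44 + 272 - 5984)))/50506 = (33908 + √(21905 - 5756))*(1/50506) = (33908 + √16149)*(1/50506) = 16954/25253 + √16149/50506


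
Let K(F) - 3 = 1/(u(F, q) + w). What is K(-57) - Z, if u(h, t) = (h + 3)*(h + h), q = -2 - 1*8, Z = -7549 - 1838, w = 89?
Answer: 58640551/6245 ≈ 9390.0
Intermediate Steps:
Z = -9387
q = -10 (q = -2 - 8 = -10)
u(h, t) = 2*h*(3 + h) (u(h, t) = (3 + h)*(2*h) = 2*h*(3 + h))
K(F) = 3 + 1/(89 + 2*F*(3 + F)) (K(F) = 3 + 1/(2*F*(3 + F) + 89) = 3 + 1/(89 + 2*F*(3 + F)))
K(-57) - Z = 2*(134 + 3*(-57)*(3 - 57))/(89 + 2*(-57)*(3 - 57)) - 1*(-9387) = 2*(134 + 3*(-57)*(-54))/(89 + 2*(-57)*(-54)) + 9387 = 2*(134 + 9234)/(89 + 6156) + 9387 = 2*9368/6245 + 9387 = 2*(1/6245)*9368 + 9387 = 18736/6245 + 9387 = 58640551/6245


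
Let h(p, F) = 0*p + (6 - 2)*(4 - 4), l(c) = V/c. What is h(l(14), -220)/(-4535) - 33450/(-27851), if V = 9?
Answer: 33450/27851 ≈ 1.2010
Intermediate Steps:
l(c) = 9/c
h(p, F) = 0 (h(p, F) = 0 + 4*0 = 0 + 0 = 0)
h(l(14), -220)/(-4535) - 33450/(-27851) = 0/(-4535) - 33450/(-27851) = 0*(-1/4535) - 33450*(-1/27851) = 0 + 33450/27851 = 33450/27851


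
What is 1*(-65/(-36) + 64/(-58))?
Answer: 733/1044 ≈ 0.70211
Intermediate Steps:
1*(-65/(-36) + 64/(-58)) = 1*(-65*(-1/36) + 64*(-1/58)) = 1*(65/36 - 32/29) = 1*(733/1044) = 733/1044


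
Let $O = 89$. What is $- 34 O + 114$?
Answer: $-2912$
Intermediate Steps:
$- 34 O + 114 = \left(-34\right) 89 + 114 = -3026 + 114 = -2912$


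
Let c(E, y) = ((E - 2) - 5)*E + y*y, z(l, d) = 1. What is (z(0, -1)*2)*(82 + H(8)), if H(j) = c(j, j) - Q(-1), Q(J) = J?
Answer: 310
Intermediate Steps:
c(E, y) = y² + E*(-7 + E) (c(E, y) = ((-2 + E) - 5)*E + y² = (-7 + E)*E + y² = E*(-7 + E) + y² = y² + E*(-7 + E))
H(j) = 1 - 7*j + 2*j² (H(j) = (j² + j² - 7*j) - 1*(-1) = (-7*j + 2*j²) + 1 = 1 - 7*j + 2*j²)
(z(0, -1)*2)*(82 + H(8)) = (1*2)*(82 + (1 - 7*8 + 2*8²)) = 2*(82 + (1 - 56 + 2*64)) = 2*(82 + (1 - 56 + 128)) = 2*(82 + 73) = 2*155 = 310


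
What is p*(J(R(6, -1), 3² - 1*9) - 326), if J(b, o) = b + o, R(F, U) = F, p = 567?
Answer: -181440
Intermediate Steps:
p*(J(R(6, -1), 3² - 1*9) - 326) = 567*((6 + (3² - 1*9)) - 326) = 567*((6 + (9 - 9)) - 326) = 567*((6 + 0) - 326) = 567*(6 - 326) = 567*(-320) = -181440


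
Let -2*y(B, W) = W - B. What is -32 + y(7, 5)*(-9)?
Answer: -41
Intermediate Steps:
y(B, W) = B/2 - W/2 (y(B, W) = -(W - B)/2 = B/2 - W/2)
-32 + y(7, 5)*(-9) = -32 + ((½)*7 - ½*5)*(-9) = -32 + (7/2 - 5/2)*(-9) = -32 + 1*(-9) = -32 - 9 = -41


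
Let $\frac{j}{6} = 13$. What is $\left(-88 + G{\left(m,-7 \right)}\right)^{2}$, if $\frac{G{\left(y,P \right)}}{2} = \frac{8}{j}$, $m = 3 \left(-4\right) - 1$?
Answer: $\frac{11723776}{1521} \approx 7707.9$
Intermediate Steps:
$j = 78$ ($j = 6 \cdot 13 = 78$)
$m = -13$ ($m = -12 - 1 = -13$)
$G{\left(y,P \right)} = \frac{8}{39}$ ($G{\left(y,P \right)} = 2 \cdot \frac{8}{78} = 2 \cdot 8 \cdot \frac{1}{78} = 2 \cdot \frac{4}{39} = \frac{8}{39}$)
$\left(-88 + G{\left(m,-7 \right)}\right)^{2} = \left(-88 + \frac{8}{39}\right)^{2} = \left(- \frac{3424}{39}\right)^{2} = \frac{11723776}{1521}$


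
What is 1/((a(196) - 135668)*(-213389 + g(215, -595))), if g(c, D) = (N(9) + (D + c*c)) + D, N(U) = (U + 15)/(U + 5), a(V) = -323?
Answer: 7/160260769806 ≈ 4.3679e-11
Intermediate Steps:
N(U) = (15 + U)/(5 + U)
g(c, D) = 12/7 + c² + 2*D (g(c, D) = ((15 + 9)/(5 + 9) + (D + c*c)) + D = (24/14 + (D + c²)) + D = ((1/14)*24 + (D + c²)) + D = (12/7 + (D + c²)) + D = (12/7 + D + c²) + D = 12/7 + c² + 2*D)
1/((a(196) - 135668)*(-213389 + g(215, -595))) = 1/((-323 - 135668)*(-213389 + (12/7 + 215² + 2*(-595)))) = 1/(-135991*(-213389 + (12/7 + 46225 - 1190))) = 1/(-135991*(-213389 + 315257/7)) = 1/(-135991*(-1178466/7)) = 1/(160260769806/7) = 7/160260769806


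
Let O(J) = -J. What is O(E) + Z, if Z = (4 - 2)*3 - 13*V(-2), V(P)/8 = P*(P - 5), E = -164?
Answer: -1286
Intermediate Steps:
V(P) = 8*P*(-5 + P) (V(P) = 8*(P*(P - 5)) = 8*(P*(-5 + P)) = 8*P*(-5 + P))
Z = -1450 (Z = (4 - 2)*3 - 104*(-2)*(-5 - 2) = 2*3 - 104*(-2)*(-7) = 6 - 13*112 = 6 - 1456 = -1450)
O(E) + Z = -1*(-164) - 1450 = 164 - 1450 = -1286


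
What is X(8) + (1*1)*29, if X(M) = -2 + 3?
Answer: 30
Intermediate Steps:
X(M) = 1
X(8) + (1*1)*29 = 1 + (1*1)*29 = 1 + 1*29 = 1 + 29 = 30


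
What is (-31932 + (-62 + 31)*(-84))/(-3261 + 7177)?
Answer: -7332/979 ≈ -7.4893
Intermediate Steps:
(-31932 + (-62 + 31)*(-84))/(-3261 + 7177) = (-31932 - 31*(-84))/3916 = (-31932 + 2604)*(1/3916) = -29328*1/3916 = -7332/979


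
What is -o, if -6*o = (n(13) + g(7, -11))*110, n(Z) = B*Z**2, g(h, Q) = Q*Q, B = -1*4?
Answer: -10175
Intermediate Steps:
B = -4
g(h, Q) = Q**2
n(Z) = -4*Z**2
o = 10175 (o = -(-4*13**2 + (-11)**2)*110/6 = -(-4*169 + 121)*110/6 = -(-676 + 121)*110/6 = -(-185)*110/2 = -1/6*(-61050) = 10175)
-o = -1*10175 = -10175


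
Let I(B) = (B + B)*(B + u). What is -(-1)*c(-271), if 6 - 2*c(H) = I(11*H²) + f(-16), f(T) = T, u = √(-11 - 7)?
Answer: -652623238190 - 2423553*I*√2 ≈ -6.5262e+11 - 3.4274e+6*I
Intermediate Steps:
u = 3*I*√2 (u = √(-18) = 3*I*√2 ≈ 4.2426*I)
I(B) = 2*B*(B + 3*I*√2) (I(B) = (B + B)*(B + 3*I*√2) = (2*B)*(B + 3*I*√2) = 2*B*(B + 3*I*√2))
c(H) = 11 - 11*H²*(11*H² + 3*I*√2) (c(H) = 3 - (2*(11*H²)*(11*H² + 3*I*√2) - 16)/2 = 3 - (22*H²*(11*H² + 3*I*√2) - 16)/2 = 3 - (-16 + 22*H²*(11*H² + 3*I*√2))/2 = 3 + (8 - 11*H²*(11*H² + 3*I*√2)) = 11 - 11*H²*(11*H² + 3*I*√2))
-(-1)*c(-271) = -(-1)*(11 - 121*(-271)⁴ - 33*I*√2*(-271)²) = -(-1)*(11 - 121*5393580481 - 33*I*√2*73441) = -(-1)*(11 - 652623238201 - 2423553*I*√2) = -(-1)*(-652623238190 - 2423553*I*√2) = -(652623238190 + 2423553*I*√2) = -652623238190 - 2423553*I*√2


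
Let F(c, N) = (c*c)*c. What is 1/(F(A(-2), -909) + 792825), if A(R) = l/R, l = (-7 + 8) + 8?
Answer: 8/6341871 ≈ 1.2615e-6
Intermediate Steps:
l = 9 (l = 1 + 8 = 9)
A(R) = 9/R
F(c, N) = c**3 (F(c, N) = c**2*c = c**3)
1/(F(A(-2), -909) + 792825) = 1/((9/(-2))**3 + 792825) = 1/((9*(-1/2))**3 + 792825) = 1/((-9/2)**3 + 792825) = 1/(-729/8 + 792825) = 1/(6341871/8) = 8/6341871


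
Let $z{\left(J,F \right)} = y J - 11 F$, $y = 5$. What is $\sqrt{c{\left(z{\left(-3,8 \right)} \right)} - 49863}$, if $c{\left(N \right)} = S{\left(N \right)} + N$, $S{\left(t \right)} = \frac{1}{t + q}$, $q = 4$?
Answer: $\frac{i \sqrt{54412985}}{33} \approx 223.53 i$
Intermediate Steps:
$z{\left(J,F \right)} = - 11 F + 5 J$ ($z{\left(J,F \right)} = 5 J - 11 F = - 11 F + 5 J$)
$S{\left(t \right)} = \frac{1}{4 + t}$ ($S{\left(t \right)} = \frac{1}{t + 4} = \frac{1}{4 + t}$)
$c{\left(N \right)} = N + \frac{1}{4 + N}$ ($c{\left(N \right)} = \frac{1}{4 + N} + N = N + \frac{1}{4 + N}$)
$\sqrt{c{\left(z{\left(-3,8 \right)} \right)} - 49863} = \sqrt{\frac{1 + \left(\left(-11\right) 8 + 5 \left(-3\right)\right) \left(4 + \left(\left(-11\right) 8 + 5 \left(-3\right)\right)\right)}{4 + \left(\left(-11\right) 8 + 5 \left(-3\right)\right)} - 49863} = \sqrt{\frac{1 + \left(-88 - 15\right) \left(4 - 103\right)}{4 - 103} - 49863} = \sqrt{\frac{1 - 103 \left(4 - 103\right)}{4 - 103} - 49863} = \sqrt{\frac{1 - -10197}{-99} - 49863} = \sqrt{- \frac{1 + 10197}{99} - 49863} = \sqrt{\left(- \frac{1}{99}\right) 10198 - 49863} = \sqrt{- \frac{10198}{99} - 49863} = \sqrt{- \frac{4946635}{99}} = \frac{i \sqrt{54412985}}{33}$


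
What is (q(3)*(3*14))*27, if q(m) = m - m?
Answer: 0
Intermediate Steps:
q(m) = 0
(q(3)*(3*14))*27 = (0*(3*14))*27 = (0*42)*27 = 0*27 = 0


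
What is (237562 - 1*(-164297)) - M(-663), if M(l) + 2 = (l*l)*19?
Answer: -7949950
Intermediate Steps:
M(l) = -2 + 19*l**2 (M(l) = -2 + (l*l)*19 = -2 + l**2*19 = -2 + 19*l**2)
(237562 - 1*(-164297)) - M(-663) = (237562 - 1*(-164297)) - (-2 + 19*(-663)**2) = (237562 + 164297) - (-2 + 19*439569) = 401859 - (-2 + 8351811) = 401859 - 1*8351809 = 401859 - 8351809 = -7949950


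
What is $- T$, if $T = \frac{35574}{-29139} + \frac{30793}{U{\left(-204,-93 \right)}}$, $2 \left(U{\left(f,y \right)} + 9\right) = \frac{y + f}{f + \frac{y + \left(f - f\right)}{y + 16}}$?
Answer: $\frac{94380986672}{25332387} \approx 3725.7$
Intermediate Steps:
$U{\left(f,y \right)} = -9 + \frac{f + y}{2 \left(f + \frac{y}{16 + y}\right)}$ ($U{\left(f,y \right)} = -9 + \frac{\left(y + f\right) \frac{1}{f + \frac{y + \left(f - f\right)}{y + 16}}}{2} = -9 + \frac{\left(f + y\right) \frac{1}{f + \frac{y + 0}{16 + y}}}{2} = -9 + \frac{\left(f + y\right) \frac{1}{f + \frac{y}{16 + y}}}{2} = -9 + \frac{\frac{1}{f + \frac{y}{16 + y}} \left(f + y\right)}{2} = -9 + \frac{f + y}{2 \left(f + \frac{y}{16 + y}\right)}$)
$T = - \frac{94380986672}{25332387}$ ($T = \frac{35574}{-29139} + \frac{30793}{\frac{1}{-93 + 16 \left(-204\right) - -18972} \left(\frac{\left(-93\right)^{2}}{2} - -93 - -27744 - \left(-1734\right) \left(-93\right)\right)} = 35574 \left(- \frac{1}{29139}\right) + \frac{30793}{\frac{1}{-93 - 3264 + 18972} \left(\frac{1}{2} \cdot 8649 + 93 + 27744 - 161262\right)} = - \frac{1078}{883} + \frac{30793}{\frac{1}{15615} \left(\frac{8649}{2} + 93 + 27744 - 161262\right)} = - \frac{1078}{883} + \frac{30793}{\frac{1}{15615} \left(- \frac{258201}{2}\right)} = - \frac{1078}{883} + \frac{30793}{- \frac{28689}{3470}} = - \frac{1078}{883} + 30793 \left(- \frac{3470}{28689}\right) = - \frac{1078}{883} - \frac{106851710}{28689} = - \frac{94380986672}{25332387} \approx -3725.7$)
$- T = \left(-1\right) \left(- \frac{94380986672}{25332387}\right) = \frac{94380986672}{25332387}$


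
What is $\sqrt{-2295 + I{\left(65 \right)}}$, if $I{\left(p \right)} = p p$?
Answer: $\sqrt{1930} \approx 43.932$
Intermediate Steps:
$I{\left(p \right)} = p^{2}$
$\sqrt{-2295 + I{\left(65 \right)}} = \sqrt{-2295 + 65^{2}} = \sqrt{-2295 + 4225} = \sqrt{1930}$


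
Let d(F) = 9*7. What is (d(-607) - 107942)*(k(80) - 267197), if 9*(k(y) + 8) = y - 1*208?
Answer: 259446082267/9 ≈ 2.8827e+10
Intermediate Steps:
k(y) = -280/9 + y/9 (k(y) = -8 + (y - 1*208)/9 = -8 + (y - 208)/9 = -8 + (-208 + y)/9 = -8 + (-208/9 + y/9) = -280/9 + y/9)
d(F) = 63
(d(-607) - 107942)*(k(80) - 267197) = (63 - 107942)*((-280/9 + (1/9)*80) - 267197) = -107879*((-280/9 + 80/9) - 267197) = -107879*(-200/9 - 267197) = -107879*(-2404973/9) = 259446082267/9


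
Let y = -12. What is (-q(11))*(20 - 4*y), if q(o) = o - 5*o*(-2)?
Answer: -8228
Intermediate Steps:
q(o) = 11*o (q(o) = o - (-10)*o = o + 10*o = 11*o)
(-q(11))*(20 - 4*y) = (-11*11)*(20 - 4*(-12)) = (-1*121)*(20 + 48) = -121*68 = -8228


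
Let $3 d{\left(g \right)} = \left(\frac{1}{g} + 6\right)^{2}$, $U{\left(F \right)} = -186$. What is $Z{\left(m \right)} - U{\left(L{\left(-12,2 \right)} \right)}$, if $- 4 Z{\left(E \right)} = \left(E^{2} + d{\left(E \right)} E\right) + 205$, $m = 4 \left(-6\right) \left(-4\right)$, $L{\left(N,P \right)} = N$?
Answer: $- \frac{2831905}{1152} \approx -2458.3$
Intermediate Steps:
$m = 96$ ($m = \left(-24\right) \left(-4\right) = 96$)
$d{\left(g \right)} = \frac{\left(6 + \frac{1}{g}\right)^{2}}{3}$ ($d{\left(g \right)} = \frac{\left(\frac{1}{g} + 6\right)^{2}}{3} = \frac{\left(6 + \frac{1}{g}\right)^{2}}{3}$)
$Z{\left(E \right)} = - \frac{205}{4} - \frac{E^{2}}{4} - \frac{\left(1 + 6 E\right)^{2}}{12 E}$ ($Z{\left(E \right)} = - \frac{\left(E^{2} + \frac{\left(1 + 6 E\right)^{2}}{3 E^{2}} E\right) + 205}{4} = - \frac{\left(E^{2} + \frac{\left(1 + 6 E\right)^{2}}{3 E}\right) + 205}{4} = - \frac{205 + E^{2} + \frac{\left(1 + 6 E\right)^{2}}{3 E}}{4} = - \frac{205}{4} - \frac{E^{2}}{4} - \frac{\left(1 + 6 E\right)^{2}}{12 E}$)
$Z{\left(m \right)} - U{\left(L{\left(-12,2 \right)} \right)} = \frac{- \left(1 + 6 \cdot 96\right)^{2} + 3 \cdot 96 \left(-205 - 96^{2}\right)}{12 \cdot 96} - -186 = \frac{1}{12} \cdot \frac{1}{96} \left(- \left(1 + 576\right)^{2} + 3 \cdot 96 \left(-205 - 9216\right)\right) + 186 = \frac{1}{12} \cdot \frac{1}{96} \left(- 577^{2} + 3 \cdot 96 \left(-205 - 9216\right)\right) + 186 = \frac{1}{12} \cdot \frac{1}{96} \left(\left(-1\right) 332929 + 3 \cdot 96 \left(-9421\right)\right) + 186 = \frac{1}{12} \cdot \frac{1}{96} \left(-332929 - 2713248\right) + 186 = \frac{1}{12} \cdot \frac{1}{96} \left(-3046177\right) + 186 = - \frac{3046177}{1152} + 186 = - \frac{2831905}{1152}$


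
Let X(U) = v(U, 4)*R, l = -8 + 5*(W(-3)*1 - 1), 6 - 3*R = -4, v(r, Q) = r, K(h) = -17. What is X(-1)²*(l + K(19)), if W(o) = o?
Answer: -500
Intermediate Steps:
R = 10/3 (R = 2 - ⅓*(-4) = 2 + 4/3 = 10/3 ≈ 3.3333)
l = -28 (l = -8 + 5*(-3*1 - 1) = -8 + 5*(-3 - 1) = -8 + 5*(-4) = -8 - 20 = -28)
X(U) = 10*U/3 (X(U) = U*(10/3) = 10*U/3)
X(-1)²*(l + K(19)) = ((10/3)*(-1))²*(-28 - 17) = (-10/3)²*(-45) = (100/9)*(-45) = -500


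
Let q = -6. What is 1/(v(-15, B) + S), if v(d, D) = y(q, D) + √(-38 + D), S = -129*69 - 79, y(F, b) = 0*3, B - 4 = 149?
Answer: -1796/16128057 - √115/80640285 ≈ -0.00011149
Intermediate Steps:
B = 153 (B = 4 + 149 = 153)
y(F, b) = 0
S = -8980 (S = -8901 - 79 = -8980)
v(d, D) = √(-38 + D) (v(d, D) = 0 + √(-38 + D) = √(-38 + D))
1/(v(-15, B) + S) = 1/(√(-38 + 153) - 8980) = 1/(√115 - 8980) = 1/(-8980 + √115)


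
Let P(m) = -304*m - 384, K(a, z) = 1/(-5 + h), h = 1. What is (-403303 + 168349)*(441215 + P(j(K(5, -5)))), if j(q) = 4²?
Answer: -102432190518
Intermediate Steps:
K(a, z) = -¼ (K(a, z) = 1/(-5 + 1) = 1/(-4) = -¼)
j(q) = 16
P(m) = -384 - 304*m
(-403303 + 168349)*(441215 + P(j(K(5, -5)))) = (-403303 + 168349)*(441215 + (-384 - 304*16)) = -234954*(441215 + (-384 - 4864)) = -234954*(441215 - 5248) = -234954*435967 = -102432190518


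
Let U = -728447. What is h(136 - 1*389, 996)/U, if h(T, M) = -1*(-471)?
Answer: -471/728447 ≈ -0.00064658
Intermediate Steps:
h(T, M) = 471
h(136 - 1*389, 996)/U = 471/(-728447) = 471*(-1/728447) = -471/728447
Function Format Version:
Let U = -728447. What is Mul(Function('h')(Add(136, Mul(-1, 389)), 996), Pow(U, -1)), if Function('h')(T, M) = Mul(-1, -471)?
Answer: Rational(-471, 728447) ≈ -0.00064658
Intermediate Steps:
Function('h')(T, M) = 471
Mul(Function('h')(Add(136, Mul(-1, 389)), 996), Pow(U, -1)) = Mul(471, Pow(-728447, -1)) = Mul(471, Rational(-1, 728447)) = Rational(-471, 728447)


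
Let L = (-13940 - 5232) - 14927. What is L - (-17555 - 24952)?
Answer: 8408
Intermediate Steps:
L = -34099 (L = -19172 - 14927 = -34099)
L - (-17555 - 24952) = -34099 - (-17555 - 24952) = -34099 - 1*(-42507) = -34099 + 42507 = 8408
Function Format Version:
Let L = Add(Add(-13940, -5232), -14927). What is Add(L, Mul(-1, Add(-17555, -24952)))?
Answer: 8408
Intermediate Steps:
L = -34099 (L = Add(-19172, -14927) = -34099)
Add(L, Mul(-1, Add(-17555, -24952))) = Add(-34099, Mul(-1, Add(-17555, -24952))) = Add(-34099, Mul(-1, -42507)) = Add(-34099, 42507) = 8408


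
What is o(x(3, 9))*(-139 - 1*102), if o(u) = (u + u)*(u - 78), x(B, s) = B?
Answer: 108450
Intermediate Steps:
o(u) = 2*u*(-78 + u) (o(u) = (2*u)*(-78 + u) = 2*u*(-78 + u))
o(x(3, 9))*(-139 - 1*102) = (2*3*(-78 + 3))*(-139 - 1*102) = (2*3*(-75))*(-139 - 102) = -450*(-241) = 108450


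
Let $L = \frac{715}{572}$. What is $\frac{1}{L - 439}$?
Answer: $- \frac{4}{1751} \approx -0.0022844$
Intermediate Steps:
$L = \frac{5}{4}$ ($L = 715 \cdot \frac{1}{572} = \frac{5}{4} \approx 1.25$)
$\frac{1}{L - 439} = \frac{1}{\frac{5}{4} - 439} = \frac{1}{- \frac{1751}{4}} = - \frac{4}{1751}$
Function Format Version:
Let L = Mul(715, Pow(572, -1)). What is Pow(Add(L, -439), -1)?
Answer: Rational(-4, 1751) ≈ -0.0022844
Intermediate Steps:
L = Rational(5, 4) (L = Mul(715, Rational(1, 572)) = Rational(5, 4) ≈ 1.2500)
Pow(Add(L, -439), -1) = Pow(Add(Rational(5, 4), -439), -1) = Pow(Rational(-1751, 4), -1) = Rational(-4, 1751)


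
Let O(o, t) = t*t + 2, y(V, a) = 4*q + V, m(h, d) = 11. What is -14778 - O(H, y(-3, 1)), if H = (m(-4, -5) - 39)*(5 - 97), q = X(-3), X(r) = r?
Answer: -15005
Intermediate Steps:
q = -3
y(V, a) = -12 + V (y(V, a) = 4*(-3) + V = -12 + V)
H = 2576 (H = (11 - 39)*(5 - 97) = -28*(-92) = 2576)
O(o, t) = 2 + t**2 (O(o, t) = t**2 + 2 = 2 + t**2)
-14778 - O(H, y(-3, 1)) = -14778 - (2 + (-12 - 3)**2) = -14778 - (2 + (-15)**2) = -14778 - (2 + 225) = -14778 - 1*227 = -14778 - 227 = -15005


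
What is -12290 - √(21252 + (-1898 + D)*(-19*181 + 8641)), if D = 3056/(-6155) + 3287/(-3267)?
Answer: -12290 - I*√406779611403514890/203115 ≈ -12290.0 - 3140.1*I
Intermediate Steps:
D = -30215437/20108385 (D = 3056*(-1/6155) + 3287*(-1/3267) = -3056/6155 - 3287/3267 = -30215437/20108385 ≈ -1.5026)
-12290 - √(21252 + (-1898 + D)*(-19*181 + 8641)) = -12290 - √(21252 + (-1898 - 30215437/20108385)*(-19*181 + 8641)) = -12290 - √(21252 - 38195930167*(-3439 + 8641)/20108385) = -12290 - √(21252 - 38195930167/20108385*5202) = -12290 - √(21252 - 22077247636526/2234265) = -12290 - √(-22029765036746/2234265) = -12290 - I*√406779611403514890/203115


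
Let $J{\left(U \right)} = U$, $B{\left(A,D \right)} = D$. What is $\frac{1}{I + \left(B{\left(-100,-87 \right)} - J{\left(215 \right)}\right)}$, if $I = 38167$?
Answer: $\frac{1}{37865} \approx 2.641 \cdot 10^{-5}$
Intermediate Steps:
$\frac{1}{I + \left(B{\left(-100,-87 \right)} - J{\left(215 \right)}\right)} = \frac{1}{38167 - 302} = \frac{1}{37865}$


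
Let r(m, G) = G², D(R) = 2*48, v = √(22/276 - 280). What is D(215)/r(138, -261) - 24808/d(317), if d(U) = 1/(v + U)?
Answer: -178570936120/22707 - 12404*I*√5330802/69 ≈ -7.8641e+6 - 4.1506e+5*I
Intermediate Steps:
v = I*√5330802/138 (v = √(22*(1/276) - 280) = √(11/138 - 280) = √(-38629/138) = I*√5330802/138 ≈ 16.731*I)
D(R) = 96
d(U) = 1/(U + I*√5330802/138) (d(U) = 1/(I*√5330802/138 + U) = 1/(U + I*√5330802/138))
D(215)/r(138, -261) - 24808/d(317) = 96/((-261)²) - (7864136 + 12404*I*√5330802/69) = 96/68121 - (7864136 + 12404*I*√5330802/69) = 96*(1/68121) - 24808*(317 + I*√5330802/138) = 32/22707 + (-7864136 - 12404*I*√5330802/69) = -178570936120/22707 - 12404*I*√5330802/69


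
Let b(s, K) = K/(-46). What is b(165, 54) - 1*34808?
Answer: -800611/23 ≈ -34809.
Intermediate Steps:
b(s, K) = -K/46 (b(s, K) = K*(-1/46) = -K/46)
b(165, 54) - 1*34808 = -1/46*54 - 1*34808 = -27/23 - 34808 = -800611/23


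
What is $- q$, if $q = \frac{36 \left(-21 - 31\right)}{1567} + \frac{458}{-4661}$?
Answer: $\frac{9443078}{7303787} \approx 1.2929$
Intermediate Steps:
$q = - \frac{9443078}{7303787}$ ($q = 36 \left(-52\right) \frac{1}{1567} + 458 \left(- \frac{1}{4661}\right) = \left(-1872\right) \frac{1}{1567} - \frac{458}{4661} = - \frac{1872}{1567} - \frac{458}{4661} = - \frac{9443078}{7303787} \approx -1.2929$)
$- q = \left(-1\right) \left(- \frac{9443078}{7303787}\right) = \frac{9443078}{7303787}$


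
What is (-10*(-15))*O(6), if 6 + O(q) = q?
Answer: 0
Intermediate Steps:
O(q) = -6 + q
(-10*(-15))*O(6) = (-10*(-15))*(-6 + 6) = 150*0 = 0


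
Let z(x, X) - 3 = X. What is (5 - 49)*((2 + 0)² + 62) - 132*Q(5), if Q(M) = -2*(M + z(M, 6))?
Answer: 792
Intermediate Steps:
z(x, X) = 3 + X
Q(M) = -18 - 2*M (Q(M) = -2*(M + (3 + 6)) = -2*(M + 9) = -2*(9 + M) = -18 - 2*M)
(5 - 49)*((2 + 0)² + 62) - 132*Q(5) = (5 - 49)*((2 + 0)² + 62) - 132*(-18 - 2*5) = -44*(2² + 62) - 132*(-18 - 10) = -44*(4 + 62) - 132*(-28) = -44*66 + 3696 = -2904 + 3696 = 792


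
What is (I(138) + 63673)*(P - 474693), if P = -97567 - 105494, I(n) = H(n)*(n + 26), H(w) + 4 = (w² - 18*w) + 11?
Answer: -1884604115394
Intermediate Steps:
H(w) = 7 + w² - 18*w (H(w) = -4 + ((w² - 18*w) + 11) = -4 + (11 + w² - 18*w) = 7 + w² - 18*w)
I(n) = (26 + n)*(7 + n² - 18*n) (I(n) = (7 + n² - 18*n)*(n + 26) = (7 + n² - 18*n)*(26 + n) = (26 + n)*(7 + n² - 18*n))
P = -203061
(I(138) + 63673)*(P - 474693) = ((26 + 138)*(7 + 138² - 18*138) + 63673)*(-203061 - 474693) = (164*(7 + 19044 - 2484) + 63673)*(-677754) = (164*16567 + 63673)*(-677754) = (2716988 + 63673)*(-677754) = 2780661*(-677754) = -1884604115394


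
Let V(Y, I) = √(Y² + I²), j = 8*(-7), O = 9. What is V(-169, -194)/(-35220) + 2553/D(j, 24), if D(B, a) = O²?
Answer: 851/27 - √66197/35220 ≈ 31.511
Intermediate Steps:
j = -56
D(B, a) = 81 (D(B, a) = 9² = 81)
V(Y, I) = √(I² + Y²)
V(-169, -194)/(-35220) + 2553/D(j, 24) = √((-194)² + (-169)²)/(-35220) + 2553/81 = √(37636 + 28561)*(-1/35220) + 2553*(1/81) = √66197*(-1/35220) + 851/27 = -√66197/35220 + 851/27 = 851/27 - √66197/35220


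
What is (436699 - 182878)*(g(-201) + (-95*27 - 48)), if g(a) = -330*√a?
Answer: -663234273 - 83760930*I*√201 ≈ -6.6323e+8 - 1.1875e+9*I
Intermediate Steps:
g(a) = -330*√a
(436699 - 182878)*(g(-201) + (-95*27 - 48)) = (436699 - 182878)*(-330*I*√201 + (-95*27 - 48)) = 253821*(-330*I*√201 + (-2565 - 48)) = 253821*(-330*I*√201 - 2613) = 253821*(-2613 - 330*I*√201) = -663234273 - 83760930*I*√201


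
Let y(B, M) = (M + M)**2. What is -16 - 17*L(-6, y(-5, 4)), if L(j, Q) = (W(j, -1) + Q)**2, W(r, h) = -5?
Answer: -59193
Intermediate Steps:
y(B, M) = 4*M**2 (y(B, M) = (2*M)**2 = 4*M**2)
L(j, Q) = (-5 + Q)**2
-16 - 17*L(-6, y(-5, 4)) = -16 - 17*(-5 + 4*4**2)**2 = -16 - 17*(-5 + 4*16)**2 = -16 - 17*(-5 + 64)**2 = -16 - 17*59**2 = -16 - 17*3481 = -16 - 59177 = -59193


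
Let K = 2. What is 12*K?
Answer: 24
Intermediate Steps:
12*K = 12*2 = 24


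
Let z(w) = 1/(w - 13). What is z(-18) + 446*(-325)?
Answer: -4493451/31 ≈ -1.4495e+5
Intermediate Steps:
z(w) = 1/(-13 + w)
z(-18) + 446*(-325) = 1/(-13 - 18) + 446*(-325) = 1/(-31) - 144950 = -1/31 - 144950 = -4493451/31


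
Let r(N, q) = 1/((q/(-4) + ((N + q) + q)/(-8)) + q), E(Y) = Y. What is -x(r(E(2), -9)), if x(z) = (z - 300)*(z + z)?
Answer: -45632/361 ≈ -126.40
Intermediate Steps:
r(N, q) = 1/(q/2 - N/8) (r(N, q) = 1/((q*(-¼) + (N + 2*q)*(-⅛)) + q) = 1/((-q/4 + (-q/4 - N/8)) + q) = 1/((-q/2 - N/8) + q) = 1/(q/2 - N/8))
x(z) = 2*z*(-300 + z) (x(z) = (-300 + z)*(2*z) = 2*z*(-300 + z))
-x(r(E(2), -9)) = -2*8/(-1*2 + 4*(-9))*(-300 + 8/(-1*2 + 4*(-9))) = -2*8/(-2 - 36)*(-300 + 8/(-2 - 36)) = -2*8/(-38)*(-300 + 8/(-38)) = -2*8*(-1/38)*(-300 + 8*(-1/38)) = -2*(-4)*(-300 - 4/19)/19 = -2*(-4)*(-5704)/(19*19) = -1*45632/361 = -45632/361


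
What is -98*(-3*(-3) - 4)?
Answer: -490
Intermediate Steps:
-98*(-3*(-3) - 4) = -98*(9 - 4) = -98*5 = -490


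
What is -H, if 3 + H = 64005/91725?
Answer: 14078/6115 ≈ 2.3022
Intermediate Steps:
H = -14078/6115 (H = -3 + 64005/91725 = -3 + 64005*(1/91725) = -3 + 4267/6115 = -14078/6115 ≈ -2.3022)
-H = -1*(-14078/6115) = 14078/6115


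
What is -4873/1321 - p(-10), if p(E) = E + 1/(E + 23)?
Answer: 107060/17173 ≈ 6.2342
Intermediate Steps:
p(E) = E + 1/(23 + E)
-4873/1321 - p(-10) = -4873/1321 - (1 + (-10)² + 23*(-10))/(23 - 10) = -4873*1/1321 - (1 + 100 - 230)/13 = -4873/1321 - (-129)/13 = -4873/1321 - 1*(-129/13) = -4873/1321 + 129/13 = 107060/17173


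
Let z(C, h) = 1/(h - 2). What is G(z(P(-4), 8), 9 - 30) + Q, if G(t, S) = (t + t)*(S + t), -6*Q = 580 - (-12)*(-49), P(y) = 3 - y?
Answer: -101/18 ≈ -5.6111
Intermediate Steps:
z(C, h) = 1/(-2 + h)
Q = 4/3 (Q = -(580 - (-12)*(-49))/6 = -(580 - 1*588)/6 = -(580 - 588)/6 = -⅙*(-8) = 4/3 ≈ 1.3333)
G(t, S) = 2*t*(S + t) (G(t, S) = (2*t)*(S + t) = 2*t*(S + t))
G(z(P(-4), 8), 9 - 30) + Q = 2*((9 - 30) + 1/(-2 + 8))/(-2 + 8) + 4/3 = 2*(-21 + 1/6)/6 + 4/3 = 2*(⅙)*(-21 + ⅙) + 4/3 = 2*(⅙)*(-125/6) + 4/3 = -125/18 + 4/3 = -101/18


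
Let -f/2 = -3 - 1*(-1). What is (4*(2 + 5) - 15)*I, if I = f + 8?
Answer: 156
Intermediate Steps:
f = 4 (f = -2*(-3 - 1*(-1)) = -2*(-3 + 1) = -2*(-2) = 4)
I = 12 (I = 4 + 8 = 12)
(4*(2 + 5) - 15)*I = (4*(2 + 5) - 15)*12 = (4*7 - 15)*12 = (28 - 15)*12 = 13*12 = 156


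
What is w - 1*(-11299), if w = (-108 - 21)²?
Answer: 27940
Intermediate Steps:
w = 16641 (w = (-129)² = 16641)
w - 1*(-11299) = 16641 - 1*(-11299) = 16641 + 11299 = 27940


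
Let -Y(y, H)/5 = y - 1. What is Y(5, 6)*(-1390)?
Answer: 27800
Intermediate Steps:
Y(y, H) = 5 - 5*y (Y(y, H) = -5*(y - 1) = -5*(-1 + y) = 5 - 5*y)
Y(5, 6)*(-1390) = (5 - 5*5)*(-1390) = (5 - 25)*(-1390) = -20*(-1390) = 27800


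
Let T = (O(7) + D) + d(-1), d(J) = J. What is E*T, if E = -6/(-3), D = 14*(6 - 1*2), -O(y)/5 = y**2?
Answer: -380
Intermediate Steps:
O(y) = -5*y**2
D = 56 (D = 14*(6 - 2) = 14*4 = 56)
E = 2 (E = -6*(-1/3) = 2)
T = -190 (T = (-5*7**2 + 56) - 1 = (-5*49 + 56) - 1 = (-245 + 56) - 1 = -189 - 1 = -190)
E*T = 2*(-190) = -380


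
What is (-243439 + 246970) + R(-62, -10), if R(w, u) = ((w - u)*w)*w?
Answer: -196357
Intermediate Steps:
R(w, u) = w²*(w - u) (R(w, u) = (w*(w - u))*w = w²*(w - u))
(-243439 + 246970) + R(-62, -10) = (-243439 + 246970) + (-62)²*(-62 - 1*(-10)) = 3531 + 3844*(-62 + 10) = 3531 + 3844*(-52) = 3531 - 199888 = -196357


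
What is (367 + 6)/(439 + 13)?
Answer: 373/452 ≈ 0.82522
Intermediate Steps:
(367 + 6)/(439 + 13) = 373/452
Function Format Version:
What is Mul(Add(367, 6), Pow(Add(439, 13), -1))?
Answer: Rational(373, 452) ≈ 0.82522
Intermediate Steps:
Mul(Add(367, 6), Pow(Add(439, 13), -1)) = Mul(373, Pow(452, -1)) = Mul(373, Rational(1, 452)) = Rational(373, 452)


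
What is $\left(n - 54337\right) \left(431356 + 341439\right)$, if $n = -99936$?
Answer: $-119221403035$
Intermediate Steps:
$\left(n - 54337\right) \left(431356 + 341439\right) = \left(-99936 - 54337\right) \left(431356 + 341439\right) = \left(-154273\right) 772795 = -119221403035$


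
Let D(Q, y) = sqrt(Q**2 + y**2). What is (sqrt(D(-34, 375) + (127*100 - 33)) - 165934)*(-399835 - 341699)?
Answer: 123045702756 - 741534*sqrt(12667 + sqrt(141781)) ≈ 1.2296e+11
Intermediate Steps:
(sqrt(D(-34, 375) + (127*100 - 33)) - 165934)*(-399835 - 341699) = (sqrt(sqrt((-34)**2 + 375**2) + (127*100 - 33)) - 165934)*(-399835 - 341699) = (sqrt(sqrt(1156 + 140625) + (12700 - 33)) - 165934)*(-741534) = (sqrt(sqrt(141781) + 12667) - 165934)*(-741534) = (sqrt(12667 + sqrt(141781)) - 165934)*(-741534) = (-165934 + sqrt(12667 + sqrt(141781)))*(-741534) = 123045702756 - 741534*sqrt(12667 + sqrt(141781))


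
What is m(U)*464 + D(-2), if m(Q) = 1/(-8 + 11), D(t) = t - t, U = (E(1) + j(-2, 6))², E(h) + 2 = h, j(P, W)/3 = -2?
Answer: 464/3 ≈ 154.67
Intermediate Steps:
j(P, W) = -6 (j(P, W) = 3*(-2) = -6)
E(h) = -2 + h
U = 49 (U = ((-2 + 1) - 6)² = (-1 - 6)² = (-7)² = 49)
D(t) = 0
m(Q) = ⅓ (m(Q) = 1/3 = ⅓)
m(U)*464 + D(-2) = (⅓)*464 + 0 = 464/3 + 0 = 464/3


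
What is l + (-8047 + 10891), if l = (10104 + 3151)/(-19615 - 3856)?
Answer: 66738269/23471 ≈ 2843.4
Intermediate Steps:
l = -13255/23471 (l = 13255/(-23471) = 13255*(-1/23471) = -13255/23471 ≈ -0.56474)
l + (-8047 + 10891) = -13255/23471 + (-8047 + 10891) = -13255/23471 + 2844 = 66738269/23471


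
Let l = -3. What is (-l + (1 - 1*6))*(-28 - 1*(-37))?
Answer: -18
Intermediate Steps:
(-l + (1 - 1*6))*(-28 - 1*(-37)) = (-1*(-3) + (1 - 1*6))*(-28 - 1*(-37)) = (3 + (1 - 6))*(-28 + 37) = (3 - 5)*9 = -2*9 = -18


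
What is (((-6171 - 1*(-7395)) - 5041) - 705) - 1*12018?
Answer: -16540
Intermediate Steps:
(((-6171 - 1*(-7395)) - 5041) - 705) - 1*12018 = (((-6171 + 7395) - 5041) - 705) - 12018 = ((1224 - 5041) - 705) - 12018 = (-3817 - 705) - 12018 = -4522 - 12018 = -16540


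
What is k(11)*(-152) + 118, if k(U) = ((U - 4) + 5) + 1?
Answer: -1858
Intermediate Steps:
k(U) = 2 + U (k(U) = ((-4 + U) + 5) + 1 = (1 + U) + 1 = 2 + U)
k(11)*(-152) + 118 = (2 + 11)*(-152) + 118 = 13*(-152) + 118 = -1976 + 118 = -1858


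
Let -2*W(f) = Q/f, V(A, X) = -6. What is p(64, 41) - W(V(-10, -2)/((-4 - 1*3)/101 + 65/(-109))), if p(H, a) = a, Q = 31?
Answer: 1410899/33027 ≈ 42.720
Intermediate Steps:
W(f) = -31/(2*f)
p(64, 41) - W(V(-10, -2)/((-4 - 1*3)/101 + 65/(-109))) = 41 - (-31)/(2*((-6/((-4 - 1*3)/101 + 65/(-109))))) = 41 - (-31)/(2*((-6/((-4 - 3)*(1/101) + 65*(-1/109))))) = 41 - (-31)/(2*((-6/(-7*1/101 - 65/109)))) = 41 - (-31)/(2*((-6/(-7/101 - 65/109)))) = 41 - (-31)/(2*((-6/(-7328/11009)))) = 41 - (-31)/(2*((-6*(-11009/7328)))) = 41 - (-31)/(2*33027/3664) = 41 - (-31)*3664/(2*33027) = 41 - 1*(-56792/33027) = 41 + 56792/33027 = 1410899/33027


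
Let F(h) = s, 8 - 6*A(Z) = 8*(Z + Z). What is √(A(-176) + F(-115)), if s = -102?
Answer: √3318/3 ≈ 19.201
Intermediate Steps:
A(Z) = 4/3 - 8*Z/3 (A(Z) = 4/3 - 4*(Z + Z)/3 = 4/3 - 4*2*Z/3 = 4/3 - 8*Z/3)
F(h) = -102
√(A(-176) + F(-115)) = √((4/3 - 8/3*(-176)) - 102) = √((4/3 + 1408/3) - 102) = √(1412/3 - 102) = √(1106/3) = √3318/3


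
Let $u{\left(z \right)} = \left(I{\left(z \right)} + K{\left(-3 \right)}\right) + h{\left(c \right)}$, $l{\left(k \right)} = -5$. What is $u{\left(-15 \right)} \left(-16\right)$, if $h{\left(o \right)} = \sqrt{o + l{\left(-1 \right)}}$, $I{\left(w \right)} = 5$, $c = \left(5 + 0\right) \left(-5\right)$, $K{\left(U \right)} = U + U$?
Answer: $16 - 16 i \sqrt{30} \approx 16.0 - 87.636 i$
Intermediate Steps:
$K{\left(U \right)} = 2 U$
$c = -25$ ($c = 5 \left(-5\right) = -25$)
$h{\left(o \right)} = \sqrt{-5 + o}$ ($h{\left(o \right)} = \sqrt{o - 5} = \sqrt{-5 + o}$)
$u{\left(z \right)} = -1 + i \sqrt{30}$ ($u{\left(z \right)} = \left(5 + 2 \left(-3\right)\right) + \sqrt{-5 - 25} = \left(5 - 6\right) + \sqrt{-30} = -1 + i \sqrt{30}$)
$u{\left(-15 \right)} \left(-16\right) = \left(-1 + i \sqrt{30}\right) \left(-16\right) = 16 - 16 i \sqrt{30}$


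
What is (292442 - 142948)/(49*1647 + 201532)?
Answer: 149494/282235 ≈ 0.52968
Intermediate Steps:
(292442 - 142948)/(49*1647 + 201532) = 149494/(80703 + 201532) = 149494/282235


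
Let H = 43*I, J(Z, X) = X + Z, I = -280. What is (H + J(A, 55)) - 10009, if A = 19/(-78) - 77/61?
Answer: -104654617/4758 ≈ -21996.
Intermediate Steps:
A = -7165/4758 (A = 19*(-1/78) - 77*1/61 = -19/78 - 77/61 = -7165/4758 ≈ -1.5059)
H = -12040 (H = 43*(-280) = -12040)
(H + J(A, 55)) - 10009 = (-12040 + (55 - 7165/4758)) - 10009 = (-12040 + 254525/4758) - 10009 = -57031795/4758 - 10009 = -104654617/4758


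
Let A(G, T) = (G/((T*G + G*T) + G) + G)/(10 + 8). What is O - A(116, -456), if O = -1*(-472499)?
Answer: 2582644309/5466 ≈ 4.7249e+5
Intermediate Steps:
O = 472499
A(G, T) = G/18 + G/(18*(G + 2*G*T)) (A(G, T) = (G/((G*T + G*T) + G) + G)/18 = (G/(2*G*T + G) + G)*(1/18) = (G/(G + 2*G*T) + G)*(1/18) = (G + G/(G + 2*G*T))*(1/18) = G/18 + G/(18*(G + 2*G*T)))
O - A(116, -456) = 472499 - (1 + 116 + 2*116*(-456))/(18*(1 + 2*(-456))) = 472499 - (1 + 116 - 105792)/(18*(1 - 912)) = 472499 - (-105675)/(18*(-911)) = 472499 - (-1)*(-105675)/(18*911) = 472499 - 1*35225/5466 = 472499 - 35225/5466 = 2582644309/5466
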